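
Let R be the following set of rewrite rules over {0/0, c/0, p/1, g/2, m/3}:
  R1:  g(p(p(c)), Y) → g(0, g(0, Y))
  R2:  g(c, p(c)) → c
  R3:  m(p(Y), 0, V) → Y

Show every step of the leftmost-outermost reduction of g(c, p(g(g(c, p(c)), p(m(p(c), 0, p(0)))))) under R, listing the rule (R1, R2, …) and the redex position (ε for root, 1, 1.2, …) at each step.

1. g(c, p(g(g(c, p(c)), p(m(p(c), 0, p(0))))))  →  g(c, p(g(c, p(m(p(c), 0, p(0))))))   [R2 at 2.1.1]
2. g(c, p(g(c, p(m(p(c), 0, p(0))))))  →  g(c, p(g(c, p(c))))   [R3 at 2.1.2.1]
3. g(c, p(g(c, p(c))))  →  g(c, p(c))   [R2 at 2.1]
4. g(c, p(c))  →  c   [R2 at ε]

c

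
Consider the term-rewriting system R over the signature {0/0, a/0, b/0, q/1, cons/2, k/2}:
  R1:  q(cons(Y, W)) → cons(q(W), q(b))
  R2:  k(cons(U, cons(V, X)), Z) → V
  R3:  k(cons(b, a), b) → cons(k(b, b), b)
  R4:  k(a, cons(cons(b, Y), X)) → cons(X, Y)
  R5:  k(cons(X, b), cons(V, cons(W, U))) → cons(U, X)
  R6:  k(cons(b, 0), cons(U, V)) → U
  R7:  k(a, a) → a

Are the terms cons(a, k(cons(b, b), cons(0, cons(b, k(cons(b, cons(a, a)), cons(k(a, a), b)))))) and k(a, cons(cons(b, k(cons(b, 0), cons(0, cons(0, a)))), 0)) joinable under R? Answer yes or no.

Reduce t₁ = cons(a, k(cons(b, b), cons(0, cons(b, k(cons(b, cons(a, a)), cons(k(a, a), b)))))):
1. cons(a, k(cons(b, b), cons(0, cons(b, k(cons(b, cons(a, a)), cons(k(a, a), b))))))  →  cons(a, cons(k(cons(b, cons(a, a)), cons(k(a, a), b)), b))   [R5 at 2]
2. cons(a, cons(k(cons(b, cons(a, a)), cons(k(a, a), b)), b))  →  cons(a, cons(a, b))   [R2 at 2.1]

Reduce t₂ = k(a, cons(cons(b, k(cons(b, 0), cons(0, cons(0, a)))), 0)):
1. k(a, cons(cons(b, k(cons(b, 0), cons(0, cons(0, a)))), 0))  →  cons(0, k(cons(b, 0), cons(0, cons(0, a))))   [R4 at ε]
2. cons(0, k(cons(b, 0), cons(0, cons(0, a))))  →  cons(0, 0)   [R6 at 2]

no — NF(t₁) = cons(a, cons(a, b)), NF(t₂) = cons(0, 0)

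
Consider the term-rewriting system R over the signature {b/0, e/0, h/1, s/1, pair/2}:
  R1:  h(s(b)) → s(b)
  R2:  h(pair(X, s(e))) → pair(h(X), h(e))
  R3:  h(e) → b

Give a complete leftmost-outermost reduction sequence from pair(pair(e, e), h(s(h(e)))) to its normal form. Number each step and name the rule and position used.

1. pair(pair(e, e), h(s(h(e))))  →  pair(pair(e, e), h(s(b)))   [R3 at 2.1.1]
2. pair(pair(e, e), h(s(b)))  →  pair(pair(e, e), s(b))   [R1 at 2]

pair(pair(e, e), s(b))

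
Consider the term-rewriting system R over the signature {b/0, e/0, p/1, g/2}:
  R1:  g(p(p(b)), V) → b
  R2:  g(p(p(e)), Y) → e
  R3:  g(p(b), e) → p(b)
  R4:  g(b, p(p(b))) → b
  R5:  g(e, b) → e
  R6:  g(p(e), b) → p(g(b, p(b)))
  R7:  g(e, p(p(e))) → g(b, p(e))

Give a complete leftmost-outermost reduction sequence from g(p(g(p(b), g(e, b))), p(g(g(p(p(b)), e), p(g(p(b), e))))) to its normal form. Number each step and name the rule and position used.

1. g(p(g(p(b), g(e, b))), p(g(g(p(p(b)), e), p(g(p(b), e)))))  →  g(p(g(p(b), e)), p(g(g(p(p(b)), e), p(g(p(b), e)))))   [R5 at 1.1.2]
2. g(p(g(p(b), e)), p(g(g(p(p(b)), e), p(g(p(b), e)))))  →  g(p(p(b)), p(g(g(p(p(b)), e), p(g(p(b), e)))))   [R3 at 1.1]
3. g(p(p(b)), p(g(g(p(p(b)), e), p(g(p(b), e)))))  →  b   [R1 at ε]

b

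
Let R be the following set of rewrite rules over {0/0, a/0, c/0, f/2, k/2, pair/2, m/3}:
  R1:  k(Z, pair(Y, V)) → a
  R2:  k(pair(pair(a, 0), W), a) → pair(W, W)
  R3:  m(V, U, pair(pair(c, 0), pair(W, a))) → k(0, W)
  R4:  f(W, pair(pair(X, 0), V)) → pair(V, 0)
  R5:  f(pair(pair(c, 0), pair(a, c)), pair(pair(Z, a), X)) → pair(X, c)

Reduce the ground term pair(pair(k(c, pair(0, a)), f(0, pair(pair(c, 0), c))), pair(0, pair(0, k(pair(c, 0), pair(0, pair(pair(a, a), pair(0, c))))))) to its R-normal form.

pair(pair(a, pair(c, 0)), pair(0, pair(0, a)))

1. pair(pair(k(c, pair(0, a)), f(0, pair(pair(c, 0), c))), pair(0, pair(0, k(pair(c, 0), pair(0, pair(pair(a, a), pair(0, c)))))))  →  pair(pair(a, f(0, pair(pair(c, 0), c))), pair(0, pair(0, k(pair(c, 0), pair(0, pair(pair(a, a), pair(0, c)))))))   [R1 at 1.1]
2. pair(pair(a, f(0, pair(pair(c, 0), c))), pair(0, pair(0, k(pair(c, 0), pair(0, pair(pair(a, a), pair(0, c)))))))  →  pair(pair(a, pair(c, 0)), pair(0, pair(0, k(pair(c, 0), pair(0, pair(pair(a, a), pair(0, c)))))))   [R4 at 1.2]
3. pair(pair(a, pair(c, 0)), pair(0, pair(0, k(pair(c, 0), pair(0, pair(pair(a, a), pair(0, c)))))))  →  pair(pair(a, pair(c, 0)), pair(0, pair(0, a)))   [R1 at 2.2.2]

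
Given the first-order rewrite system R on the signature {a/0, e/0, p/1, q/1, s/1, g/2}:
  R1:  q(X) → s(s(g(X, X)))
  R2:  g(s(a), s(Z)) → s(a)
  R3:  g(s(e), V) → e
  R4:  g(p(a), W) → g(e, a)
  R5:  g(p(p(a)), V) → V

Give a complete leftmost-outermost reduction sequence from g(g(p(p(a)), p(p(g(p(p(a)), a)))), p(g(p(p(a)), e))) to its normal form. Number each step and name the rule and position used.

1. g(g(p(p(a)), p(p(g(p(p(a)), a)))), p(g(p(p(a)), e)))  →  g(p(p(g(p(p(a)), a))), p(g(p(p(a)), e)))   [R5 at 1]
2. g(p(p(g(p(p(a)), a))), p(g(p(p(a)), e)))  →  g(p(p(a)), p(g(p(p(a)), e)))   [R5 at 1.1.1]
3. g(p(p(a)), p(g(p(p(a)), e)))  →  p(g(p(p(a)), e))   [R5 at ε]
4. p(g(p(p(a)), e))  →  p(e)   [R5 at 1]

p(e)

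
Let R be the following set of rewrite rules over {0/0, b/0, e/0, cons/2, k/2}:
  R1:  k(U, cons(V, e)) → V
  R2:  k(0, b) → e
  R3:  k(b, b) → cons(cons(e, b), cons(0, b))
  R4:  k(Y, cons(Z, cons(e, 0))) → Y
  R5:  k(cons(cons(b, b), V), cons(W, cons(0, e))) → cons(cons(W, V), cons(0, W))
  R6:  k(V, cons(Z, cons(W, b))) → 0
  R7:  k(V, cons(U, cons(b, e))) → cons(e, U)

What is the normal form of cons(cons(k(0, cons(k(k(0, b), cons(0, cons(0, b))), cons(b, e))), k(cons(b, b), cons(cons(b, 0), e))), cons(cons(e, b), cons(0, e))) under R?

cons(cons(cons(e, 0), cons(b, 0)), cons(cons(e, b), cons(0, e)))

1. cons(cons(k(0, cons(k(k(0, b), cons(0, cons(0, b))), cons(b, e))), k(cons(b, b), cons(cons(b, 0), e))), cons(cons(e, b), cons(0, e)))  →  cons(cons(cons(e, k(k(0, b), cons(0, cons(0, b)))), k(cons(b, b), cons(cons(b, 0), e))), cons(cons(e, b), cons(0, e)))   [R7 at 1.1]
2. cons(cons(cons(e, k(k(0, b), cons(0, cons(0, b)))), k(cons(b, b), cons(cons(b, 0), e))), cons(cons(e, b), cons(0, e)))  →  cons(cons(cons(e, 0), k(cons(b, b), cons(cons(b, 0), e))), cons(cons(e, b), cons(0, e)))   [R6 at 1.1.2]
3. cons(cons(cons(e, 0), k(cons(b, b), cons(cons(b, 0), e))), cons(cons(e, b), cons(0, e)))  →  cons(cons(cons(e, 0), cons(b, 0)), cons(cons(e, b), cons(0, e)))   [R1 at 1.2]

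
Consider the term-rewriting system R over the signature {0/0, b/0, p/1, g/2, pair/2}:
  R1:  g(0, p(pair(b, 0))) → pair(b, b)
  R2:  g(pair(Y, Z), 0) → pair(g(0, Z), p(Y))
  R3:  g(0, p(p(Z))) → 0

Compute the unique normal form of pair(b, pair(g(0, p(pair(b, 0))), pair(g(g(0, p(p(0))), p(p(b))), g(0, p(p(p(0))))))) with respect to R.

1. pair(b, pair(g(0, p(pair(b, 0))), pair(g(g(0, p(p(0))), p(p(b))), g(0, p(p(p(0)))))))  →  pair(b, pair(pair(b, b), pair(g(g(0, p(p(0))), p(p(b))), g(0, p(p(p(0)))))))   [R1 at 2.1]
2. pair(b, pair(pair(b, b), pair(g(g(0, p(p(0))), p(p(b))), g(0, p(p(p(0)))))))  →  pair(b, pair(pair(b, b), pair(g(0, p(p(b))), g(0, p(p(p(0)))))))   [R3 at 2.2.1.1]
3. pair(b, pair(pair(b, b), pair(g(0, p(p(b))), g(0, p(p(p(0)))))))  →  pair(b, pair(pair(b, b), pair(0, g(0, p(p(p(0)))))))   [R3 at 2.2.1]
4. pair(b, pair(pair(b, b), pair(0, g(0, p(p(p(0)))))))  →  pair(b, pair(pair(b, b), pair(0, 0)))   [R3 at 2.2.2]

pair(b, pair(pair(b, b), pair(0, 0)))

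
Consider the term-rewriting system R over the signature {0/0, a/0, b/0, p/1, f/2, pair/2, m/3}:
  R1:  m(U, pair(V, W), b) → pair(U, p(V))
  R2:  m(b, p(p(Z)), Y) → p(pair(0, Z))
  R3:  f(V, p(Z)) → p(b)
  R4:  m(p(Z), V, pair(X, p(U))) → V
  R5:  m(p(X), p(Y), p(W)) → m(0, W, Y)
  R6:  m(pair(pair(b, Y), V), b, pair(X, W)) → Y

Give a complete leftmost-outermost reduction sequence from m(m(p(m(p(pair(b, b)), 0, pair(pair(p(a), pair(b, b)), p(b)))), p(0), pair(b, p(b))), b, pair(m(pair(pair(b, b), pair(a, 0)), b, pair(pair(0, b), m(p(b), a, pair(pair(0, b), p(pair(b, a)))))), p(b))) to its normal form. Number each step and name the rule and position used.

1. m(m(p(m(p(pair(b, b)), 0, pair(pair(p(a), pair(b, b)), p(b)))), p(0), pair(b, p(b))), b, pair(m(pair(pair(b, b), pair(a, 0)), b, pair(pair(0, b), m(p(b), a, pair(pair(0, b), p(pair(b, a)))))), p(b)))  →  m(p(0), b, pair(m(pair(pair(b, b), pair(a, 0)), b, pair(pair(0, b), m(p(b), a, pair(pair(0, b), p(pair(b, a)))))), p(b)))   [R4 at 1]
2. m(p(0), b, pair(m(pair(pair(b, b), pair(a, 0)), b, pair(pair(0, b), m(p(b), a, pair(pair(0, b), p(pair(b, a)))))), p(b)))  →  b   [R4 at ε]

b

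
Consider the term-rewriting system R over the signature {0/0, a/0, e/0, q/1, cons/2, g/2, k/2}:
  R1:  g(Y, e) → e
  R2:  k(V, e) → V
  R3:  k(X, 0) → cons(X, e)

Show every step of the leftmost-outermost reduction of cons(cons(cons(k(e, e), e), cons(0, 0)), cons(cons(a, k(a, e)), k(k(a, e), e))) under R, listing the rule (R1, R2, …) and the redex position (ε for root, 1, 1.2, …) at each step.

cons(cons(cons(e, e), cons(0, 0)), cons(cons(a, a), a))

1. cons(cons(cons(k(e, e), e), cons(0, 0)), cons(cons(a, k(a, e)), k(k(a, e), e)))  →  cons(cons(cons(e, e), cons(0, 0)), cons(cons(a, k(a, e)), k(k(a, e), e)))   [R2 at 1.1.1]
2. cons(cons(cons(e, e), cons(0, 0)), cons(cons(a, k(a, e)), k(k(a, e), e)))  →  cons(cons(cons(e, e), cons(0, 0)), cons(cons(a, a), k(k(a, e), e)))   [R2 at 2.1.2]
3. cons(cons(cons(e, e), cons(0, 0)), cons(cons(a, a), k(k(a, e), e)))  →  cons(cons(cons(e, e), cons(0, 0)), cons(cons(a, a), k(a, e)))   [R2 at 2.2]
4. cons(cons(cons(e, e), cons(0, 0)), cons(cons(a, a), k(a, e)))  →  cons(cons(cons(e, e), cons(0, 0)), cons(cons(a, a), a))   [R2 at 2.2]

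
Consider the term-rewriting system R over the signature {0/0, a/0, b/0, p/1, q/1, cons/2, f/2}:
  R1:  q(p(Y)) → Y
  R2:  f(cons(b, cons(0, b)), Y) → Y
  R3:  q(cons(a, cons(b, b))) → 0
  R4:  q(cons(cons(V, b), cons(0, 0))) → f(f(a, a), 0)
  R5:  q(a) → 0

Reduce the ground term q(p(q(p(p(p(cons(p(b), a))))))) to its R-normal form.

1. q(p(q(p(p(p(cons(p(b), a)))))))  →  q(p(p(p(cons(p(b), a)))))   [R1 at ε]
2. q(p(p(p(cons(p(b), a)))))  →  p(p(cons(p(b), a)))   [R1 at ε]

p(p(cons(p(b), a)))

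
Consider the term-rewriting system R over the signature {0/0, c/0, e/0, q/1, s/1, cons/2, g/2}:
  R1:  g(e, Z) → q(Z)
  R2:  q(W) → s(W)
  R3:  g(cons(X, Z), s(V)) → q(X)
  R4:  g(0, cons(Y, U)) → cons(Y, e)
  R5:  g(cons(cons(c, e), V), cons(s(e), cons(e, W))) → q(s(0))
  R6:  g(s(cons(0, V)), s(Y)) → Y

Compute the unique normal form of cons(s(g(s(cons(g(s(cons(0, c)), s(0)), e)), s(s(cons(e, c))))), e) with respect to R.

1. cons(s(g(s(cons(g(s(cons(0, c)), s(0)), e)), s(s(cons(e, c))))), e)  →  cons(s(g(s(cons(0, e)), s(s(cons(e, c))))), e)   [R6 at 1.1.1.1.1]
2. cons(s(g(s(cons(0, e)), s(s(cons(e, c))))), e)  →  cons(s(s(cons(e, c))), e)   [R6 at 1.1]

cons(s(s(cons(e, c))), e)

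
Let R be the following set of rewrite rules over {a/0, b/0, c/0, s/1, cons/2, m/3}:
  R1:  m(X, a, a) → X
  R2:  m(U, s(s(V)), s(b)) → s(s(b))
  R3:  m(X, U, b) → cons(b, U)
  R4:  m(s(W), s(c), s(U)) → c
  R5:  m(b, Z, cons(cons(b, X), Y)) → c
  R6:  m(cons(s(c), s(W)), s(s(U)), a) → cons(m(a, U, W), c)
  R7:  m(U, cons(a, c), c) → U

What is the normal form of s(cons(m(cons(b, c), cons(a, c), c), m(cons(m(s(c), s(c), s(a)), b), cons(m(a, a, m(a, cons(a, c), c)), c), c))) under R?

s(cons(cons(b, c), cons(c, b)))

1. s(cons(m(cons(b, c), cons(a, c), c), m(cons(m(s(c), s(c), s(a)), b), cons(m(a, a, m(a, cons(a, c), c)), c), c)))  →  s(cons(cons(b, c), m(cons(m(s(c), s(c), s(a)), b), cons(m(a, a, m(a, cons(a, c), c)), c), c)))   [R7 at 1.1]
2. s(cons(cons(b, c), m(cons(m(s(c), s(c), s(a)), b), cons(m(a, a, m(a, cons(a, c), c)), c), c)))  →  s(cons(cons(b, c), m(cons(c, b), cons(m(a, a, m(a, cons(a, c), c)), c), c)))   [R4 at 1.2.1.1]
3. s(cons(cons(b, c), m(cons(c, b), cons(m(a, a, m(a, cons(a, c), c)), c), c)))  →  s(cons(cons(b, c), m(cons(c, b), cons(m(a, a, a), c), c)))   [R7 at 1.2.2.1.3]
4. s(cons(cons(b, c), m(cons(c, b), cons(m(a, a, a), c), c)))  →  s(cons(cons(b, c), m(cons(c, b), cons(a, c), c)))   [R1 at 1.2.2.1]
5. s(cons(cons(b, c), m(cons(c, b), cons(a, c), c)))  →  s(cons(cons(b, c), cons(c, b)))   [R7 at 1.2]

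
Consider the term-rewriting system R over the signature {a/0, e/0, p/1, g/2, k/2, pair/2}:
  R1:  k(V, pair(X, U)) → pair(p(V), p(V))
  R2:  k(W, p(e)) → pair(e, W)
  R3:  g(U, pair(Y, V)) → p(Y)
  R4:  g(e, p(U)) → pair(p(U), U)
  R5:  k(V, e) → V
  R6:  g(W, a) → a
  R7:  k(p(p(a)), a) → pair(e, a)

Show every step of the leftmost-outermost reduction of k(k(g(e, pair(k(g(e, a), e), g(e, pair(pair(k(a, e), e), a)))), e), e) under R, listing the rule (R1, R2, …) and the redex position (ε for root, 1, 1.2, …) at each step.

1. k(k(g(e, pair(k(g(e, a), e), g(e, pair(pair(k(a, e), e), a)))), e), e)  →  k(g(e, pair(k(g(e, a), e), g(e, pair(pair(k(a, e), e), a)))), e)   [R5 at ε]
2. k(g(e, pair(k(g(e, a), e), g(e, pair(pair(k(a, e), e), a)))), e)  →  g(e, pair(k(g(e, a), e), g(e, pair(pair(k(a, e), e), a))))   [R5 at ε]
3. g(e, pair(k(g(e, a), e), g(e, pair(pair(k(a, e), e), a))))  →  p(k(g(e, a), e))   [R3 at ε]
4. p(k(g(e, a), e))  →  p(g(e, a))   [R5 at 1]
5. p(g(e, a))  →  p(a)   [R6 at 1]

p(a)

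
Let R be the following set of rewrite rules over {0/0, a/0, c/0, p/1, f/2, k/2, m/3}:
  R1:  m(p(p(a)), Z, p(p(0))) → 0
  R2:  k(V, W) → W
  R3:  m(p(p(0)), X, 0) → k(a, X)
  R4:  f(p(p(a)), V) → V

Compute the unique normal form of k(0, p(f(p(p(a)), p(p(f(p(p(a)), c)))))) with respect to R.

p(p(p(c)))

1. k(0, p(f(p(p(a)), p(p(f(p(p(a)), c))))))  →  p(f(p(p(a)), p(p(f(p(p(a)), c)))))   [R2 at ε]
2. p(f(p(p(a)), p(p(f(p(p(a)), c)))))  →  p(p(p(f(p(p(a)), c))))   [R4 at 1]
3. p(p(p(f(p(p(a)), c))))  →  p(p(p(c)))   [R4 at 1.1.1]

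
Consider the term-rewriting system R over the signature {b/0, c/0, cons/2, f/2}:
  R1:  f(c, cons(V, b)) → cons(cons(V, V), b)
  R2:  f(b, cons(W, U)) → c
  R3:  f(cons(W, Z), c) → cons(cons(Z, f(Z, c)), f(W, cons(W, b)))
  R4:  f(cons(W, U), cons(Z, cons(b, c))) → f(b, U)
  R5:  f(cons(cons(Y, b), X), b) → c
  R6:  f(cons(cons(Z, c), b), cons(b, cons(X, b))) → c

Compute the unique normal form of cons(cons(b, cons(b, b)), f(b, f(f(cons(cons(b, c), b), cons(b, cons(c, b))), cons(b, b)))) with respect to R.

1. cons(cons(b, cons(b, b)), f(b, f(f(cons(cons(b, c), b), cons(b, cons(c, b))), cons(b, b))))  →  cons(cons(b, cons(b, b)), f(b, f(c, cons(b, b))))   [R6 at 2.2.1]
2. cons(cons(b, cons(b, b)), f(b, f(c, cons(b, b))))  →  cons(cons(b, cons(b, b)), f(b, cons(cons(b, b), b)))   [R1 at 2.2]
3. cons(cons(b, cons(b, b)), f(b, cons(cons(b, b), b)))  →  cons(cons(b, cons(b, b)), c)   [R2 at 2]

cons(cons(b, cons(b, b)), c)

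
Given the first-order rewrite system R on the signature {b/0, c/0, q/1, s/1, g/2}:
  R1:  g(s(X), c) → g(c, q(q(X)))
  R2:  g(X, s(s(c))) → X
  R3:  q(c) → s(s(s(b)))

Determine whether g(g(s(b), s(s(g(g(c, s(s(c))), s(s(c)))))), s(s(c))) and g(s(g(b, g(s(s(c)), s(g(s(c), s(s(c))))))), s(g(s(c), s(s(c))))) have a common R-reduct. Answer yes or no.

Reduce t₁ = g(g(s(b), s(s(g(g(c, s(s(c))), s(s(c)))))), s(s(c))):
1. g(g(s(b), s(s(g(g(c, s(s(c))), s(s(c)))))), s(s(c)))  →  g(s(b), s(s(g(g(c, s(s(c))), s(s(c))))))   [R2 at ε]
2. g(s(b), s(s(g(g(c, s(s(c))), s(s(c))))))  →  g(s(b), s(s(g(c, s(s(c))))))   [R2 at 2.1.1]
3. g(s(b), s(s(g(c, s(s(c))))))  →  g(s(b), s(s(c)))   [R2 at 2.1.1]
4. g(s(b), s(s(c)))  →  s(b)   [R2 at ε]

Reduce t₂ = g(s(g(b, g(s(s(c)), s(g(s(c), s(s(c))))))), s(g(s(c), s(s(c))))):
1. g(s(g(b, g(s(s(c)), s(g(s(c), s(s(c))))))), s(g(s(c), s(s(c)))))  →  g(s(g(b, g(s(s(c)), s(s(c))))), s(g(s(c), s(s(c)))))   [R2 at 1.1.2.2.1]
2. g(s(g(b, g(s(s(c)), s(s(c))))), s(g(s(c), s(s(c)))))  →  g(s(g(b, s(s(c)))), s(g(s(c), s(s(c)))))   [R2 at 1.1.2]
3. g(s(g(b, s(s(c)))), s(g(s(c), s(s(c)))))  →  g(s(b), s(g(s(c), s(s(c)))))   [R2 at 1.1]
4. g(s(b), s(g(s(c), s(s(c)))))  →  g(s(b), s(s(c)))   [R2 at 2.1]
5. g(s(b), s(s(c)))  →  s(b)   [R2 at ε]

yes — NF(t₁) = s(b), NF(t₂) = s(b)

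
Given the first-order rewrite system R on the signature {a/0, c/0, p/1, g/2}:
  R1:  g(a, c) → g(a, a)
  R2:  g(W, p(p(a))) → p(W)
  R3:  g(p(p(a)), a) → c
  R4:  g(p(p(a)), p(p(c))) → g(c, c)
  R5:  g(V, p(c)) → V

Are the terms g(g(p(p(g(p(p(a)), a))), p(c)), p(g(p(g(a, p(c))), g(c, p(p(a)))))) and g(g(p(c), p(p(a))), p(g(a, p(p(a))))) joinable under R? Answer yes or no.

yes — NF(t₁) = p(p(p(c))), NF(t₂) = p(p(p(c)))

Reduce t₁ = g(g(p(p(g(p(p(a)), a))), p(c)), p(g(p(g(a, p(c))), g(c, p(p(a)))))):
1. g(g(p(p(g(p(p(a)), a))), p(c)), p(g(p(g(a, p(c))), g(c, p(p(a))))))  →  g(p(p(g(p(p(a)), a))), p(g(p(g(a, p(c))), g(c, p(p(a))))))   [R5 at 1]
2. g(p(p(g(p(p(a)), a))), p(g(p(g(a, p(c))), g(c, p(p(a))))))  →  g(p(p(c)), p(g(p(g(a, p(c))), g(c, p(p(a))))))   [R3 at 1.1.1]
3. g(p(p(c)), p(g(p(g(a, p(c))), g(c, p(p(a))))))  →  g(p(p(c)), p(g(p(a), g(c, p(p(a))))))   [R5 at 2.1.1.1]
4. g(p(p(c)), p(g(p(a), g(c, p(p(a))))))  →  g(p(p(c)), p(g(p(a), p(c))))   [R2 at 2.1.2]
5. g(p(p(c)), p(g(p(a), p(c))))  →  g(p(p(c)), p(p(a)))   [R5 at 2.1]
6. g(p(p(c)), p(p(a)))  →  p(p(p(c)))   [R2 at ε]

Reduce t₂ = g(g(p(c), p(p(a))), p(g(a, p(p(a))))):
1. g(g(p(c), p(p(a))), p(g(a, p(p(a)))))  →  g(p(p(c)), p(g(a, p(p(a)))))   [R2 at 1]
2. g(p(p(c)), p(g(a, p(p(a)))))  →  g(p(p(c)), p(p(a)))   [R2 at 2.1]
3. g(p(p(c)), p(p(a)))  →  p(p(p(c)))   [R2 at ε]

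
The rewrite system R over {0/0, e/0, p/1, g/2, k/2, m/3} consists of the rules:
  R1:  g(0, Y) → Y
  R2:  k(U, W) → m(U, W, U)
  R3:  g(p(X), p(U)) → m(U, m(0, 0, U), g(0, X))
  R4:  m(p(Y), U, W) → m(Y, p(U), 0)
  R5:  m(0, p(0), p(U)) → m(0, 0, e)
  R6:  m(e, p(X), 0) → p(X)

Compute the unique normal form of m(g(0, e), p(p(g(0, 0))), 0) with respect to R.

1. m(g(0, e), p(p(g(0, 0))), 0)  →  m(e, p(p(g(0, 0))), 0)   [R1 at 1]
2. m(e, p(p(g(0, 0))), 0)  →  p(p(g(0, 0)))   [R6 at ε]
3. p(p(g(0, 0)))  →  p(p(0))   [R1 at 1.1]

p(p(0))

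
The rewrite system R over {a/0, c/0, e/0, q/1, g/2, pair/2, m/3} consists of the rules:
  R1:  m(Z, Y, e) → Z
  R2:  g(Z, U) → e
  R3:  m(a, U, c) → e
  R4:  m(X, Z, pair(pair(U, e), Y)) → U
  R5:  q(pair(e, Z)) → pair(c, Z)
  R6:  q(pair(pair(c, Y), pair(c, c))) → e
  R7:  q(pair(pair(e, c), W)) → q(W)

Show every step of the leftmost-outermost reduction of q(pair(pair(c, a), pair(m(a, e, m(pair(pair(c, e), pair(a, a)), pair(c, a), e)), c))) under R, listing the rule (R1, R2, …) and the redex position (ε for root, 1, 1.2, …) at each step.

e

1. q(pair(pair(c, a), pair(m(a, e, m(pair(pair(c, e), pair(a, a)), pair(c, a), e)), c)))  →  q(pair(pair(c, a), pair(m(a, e, pair(pair(c, e), pair(a, a))), c)))   [R1 at 1.2.1.3]
2. q(pair(pair(c, a), pair(m(a, e, pair(pair(c, e), pair(a, a))), c)))  →  q(pair(pair(c, a), pair(c, c)))   [R4 at 1.2.1]
3. q(pair(pair(c, a), pair(c, c)))  →  e   [R6 at ε]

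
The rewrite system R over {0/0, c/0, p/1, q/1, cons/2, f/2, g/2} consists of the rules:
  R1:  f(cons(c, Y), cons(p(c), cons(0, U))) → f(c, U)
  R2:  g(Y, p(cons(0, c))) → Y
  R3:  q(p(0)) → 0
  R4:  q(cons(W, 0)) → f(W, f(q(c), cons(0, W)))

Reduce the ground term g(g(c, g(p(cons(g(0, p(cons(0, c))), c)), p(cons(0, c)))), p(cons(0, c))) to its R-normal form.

c

1. g(g(c, g(p(cons(g(0, p(cons(0, c))), c)), p(cons(0, c)))), p(cons(0, c)))  →  g(c, g(p(cons(g(0, p(cons(0, c))), c)), p(cons(0, c))))   [R2 at ε]
2. g(c, g(p(cons(g(0, p(cons(0, c))), c)), p(cons(0, c))))  →  g(c, p(cons(g(0, p(cons(0, c))), c)))   [R2 at 2]
3. g(c, p(cons(g(0, p(cons(0, c))), c)))  →  g(c, p(cons(0, c)))   [R2 at 2.1.1]
4. g(c, p(cons(0, c)))  →  c   [R2 at ε]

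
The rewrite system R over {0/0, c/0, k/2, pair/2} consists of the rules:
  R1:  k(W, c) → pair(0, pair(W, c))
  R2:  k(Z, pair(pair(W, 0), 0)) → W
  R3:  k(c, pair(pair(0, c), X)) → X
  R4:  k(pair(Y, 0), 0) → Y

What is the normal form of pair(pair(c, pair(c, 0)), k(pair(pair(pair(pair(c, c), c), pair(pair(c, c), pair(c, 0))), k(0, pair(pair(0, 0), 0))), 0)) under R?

pair(pair(c, pair(c, 0)), pair(pair(pair(c, c), c), pair(pair(c, c), pair(c, 0))))

1. pair(pair(c, pair(c, 0)), k(pair(pair(pair(pair(c, c), c), pair(pair(c, c), pair(c, 0))), k(0, pair(pair(0, 0), 0))), 0))  →  pair(pair(c, pair(c, 0)), k(pair(pair(pair(pair(c, c), c), pair(pair(c, c), pair(c, 0))), 0), 0))   [R2 at 2.1.2]
2. pair(pair(c, pair(c, 0)), k(pair(pair(pair(pair(c, c), c), pair(pair(c, c), pair(c, 0))), 0), 0))  →  pair(pair(c, pair(c, 0)), pair(pair(pair(c, c), c), pair(pair(c, c), pair(c, 0))))   [R4 at 2]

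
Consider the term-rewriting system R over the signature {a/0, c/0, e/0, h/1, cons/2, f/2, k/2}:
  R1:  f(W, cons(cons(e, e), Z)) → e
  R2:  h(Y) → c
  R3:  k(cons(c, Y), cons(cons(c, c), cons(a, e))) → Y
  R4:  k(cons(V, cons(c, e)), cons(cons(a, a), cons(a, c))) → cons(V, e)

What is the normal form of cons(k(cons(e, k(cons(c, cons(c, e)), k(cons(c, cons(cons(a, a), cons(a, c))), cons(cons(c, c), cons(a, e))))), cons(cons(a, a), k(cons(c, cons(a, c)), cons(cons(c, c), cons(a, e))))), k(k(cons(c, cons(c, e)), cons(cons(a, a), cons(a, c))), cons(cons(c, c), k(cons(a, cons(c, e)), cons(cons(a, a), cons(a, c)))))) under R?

cons(cons(e, e), e)

1. cons(k(cons(e, k(cons(c, cons(c, e)), k(cons(c, cons(cons(a, a), cons(a, c))), cons(cons(c, c), cons(a, e))))), cons(cons(a, a), k(cons(c, cons(a, c)), cons(cons(c, c), cons(a, e))))), k(k(cons(c, cons(c, e)), cons(cons(a, a), cons(a, c))), cons(cons(c, c), k(cons(a, cons(c, e)), cons(cons(a, a), cons(a, c))))))  →  cons(k(cons(e, k(cons(c, cons(c, e)), cons(cons(a, a), cons(a, c)))), cons(cons(a, a), k(cons(c, cons(a, c)), cons(cons(c, c), cons(a, e))))), k(k(cons(c, cons(c, e)), cons(cons(a, a), cons(a, c))), cons(cons(c, c), k(cons(a, cons(c, e)), cons(cons(a, a), cons(a, c))))))   [R3 at 1.1.2.2]
2. cons(k(cons(e, k(cons(c, cons(c, e)), cons(cons(a, a), cons(a, c)))), cons(cons(a, a), k(cons(c, cons(a, c)), cons(cons(c, c), cons(a, e))))), k(k(cons(c, cons(c, e)), cons(cons(a, a), cons(a, c))), cons(cons(c, c), k(cons(a, cons(c, e)), cons(cons(a, a), cons(a, c))))))  →  cons(k(cons(e, cons(c, e)), cons(cons(a, a), k(cons(c, cons(a, c)), cons(cons(c, c), cons(a, e))))), k(k(cons(c, cons(c, e)), cons(cons(a, a), cons(a, c))), cons(cons(c, c), k(cons(a, cons(c, e)), cons(cons(a, a), cons(a, c))))))   [R4 at 1.1.2]
3. cons(k(cons(e, cons(c, e)), cons(cons(a, a), k(cons(c, cons(a, c)), cons(cons(c, c), cons(a, e))))), k(k(cons(c, cons(c, e)), cons(cons(a, a), cons(a, c))), cons(cons(c, c), k(cons(a, cons(c, e)), cons(cons(a, a), cons(a, c))))))  →  cons(k(cons(e, cons(c, e)), cons(cons(a, a), cons(a, c))), k(k(cons(c, cons(c, e)), cons(cons(a, a), cons(a, c))), cons(cons(c, c), k(cons(a, cons(c, e)), cons(cons(a, a), cons(a, c))))))   [R3 at 1.2.2]
4. cons(k(cons(e, cons(c, e)), cons(cons(a, a), cons(a, c))), k(k(cons(c, cons(c, e)), cons(cons(a, a), cons(a, c))), cons(cons(c, c), k(cons(a, cons(c, e)), cons(cons(a, a), cons(a, c))))))  →  cons(cons(e, e), k(k(cons(c, cons(c, e)), cons(cons(a, a), cons(a, c))), cons(cons(c, c), k(cons(a, cons(c, e)), cons(cons(a, a), cons(a, c))))))   [R4 at 1]
5. cons(cons(e, e), k(k(cons(c, cons(c, e)), cons(cons(a, a), cons(a, c))), cons(cons(c, c), k(cons(a, cons(c, e)), cons(cons(a, a), cons(a, c))))))  →  cons(cons(e, e), k(cons(c, e), cons(cons(c, c), k(cons(a, cons(c, e)), cons(cons(a, a), cons(a, c))))))   [R4 at 2.1]
6. cons(cons(e, e), k(cons(c, e), cons(cons(c, c), k(cons(a, cons(c, e)), cons(cons(a, a), cons(a, c))))))  →  cons(cons(e, e), k(cons(c, e), cons(cons(c, c), cons(a, e))))   [R4 at 2.2.2]
7. cons(cons(e, e), k(cons(c, e), cons(cons(c, c), cons(a, e))))  →  cons(cons(e, e), e)   [R3 at 2]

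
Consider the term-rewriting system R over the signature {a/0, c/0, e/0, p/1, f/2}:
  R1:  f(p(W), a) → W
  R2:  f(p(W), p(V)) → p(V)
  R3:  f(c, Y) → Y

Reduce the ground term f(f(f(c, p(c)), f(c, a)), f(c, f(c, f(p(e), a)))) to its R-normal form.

1. f(f(f(c, p(c)), f(c, a)), f(c, f(c, f(p(e), a))))  →  f(f(p(c), f(c, a)), f(c, f(c, f(p(e), a))))   [R3 at 1.1]
2. f(f(p(c), f(c, a)), f(c, f(c, f(p(e), a))))  →  f(f(p(c), a), f(c, f(c, f(p(e), a))))   [R3 at 1.2]
3. f(f(p(c), a), f(c, f(c, f(p(e), a))))  →  f(c, f(c, f(c, f(p(e), a))))   [R1 at 1]
4. f(c, f(c, f(c, f(p(e), a))))  →  f(c, f(c, f(p(e), a)))   [R3 at ε]
5. f(c, f(c, f(p(e), a)))  →  f(c, f(p(e), a))   [R3 at ε]
6. f(c, f(p(e), a))  →  f(p(e), a)   [R3 at ε]
7. f(p(e), a)  →  e   [R1 at ε]

e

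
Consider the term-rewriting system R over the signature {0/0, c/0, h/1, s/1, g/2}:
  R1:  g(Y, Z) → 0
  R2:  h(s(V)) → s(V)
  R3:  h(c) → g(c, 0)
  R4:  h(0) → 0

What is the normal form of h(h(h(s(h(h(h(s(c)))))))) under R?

s(s(c))

1. h(h(h(s(h(h(h(s(c))))))))  →  h(h(s(h(h(h(s(c)))))))   [R2 at 1.1]
2. h(h(s(h(h(h(s(c)))))))  →  h(s(h(h(h(s(c))))))   [R2 at 1]
3. h(s(h(h(h(s(c))))))  →  s(h(h(h(s(c)))))   [R2 at ε]
4. s(h(h(h(s(c)))))  →  s(h(h(s(c))))   [R2 at 1.1.1]
5. s(h(h(s(c))))  →  s(h(s(c)))   [R2 at 1.1]
6. s(h(s(c)))  →  s(s(c))   [R2 at 1]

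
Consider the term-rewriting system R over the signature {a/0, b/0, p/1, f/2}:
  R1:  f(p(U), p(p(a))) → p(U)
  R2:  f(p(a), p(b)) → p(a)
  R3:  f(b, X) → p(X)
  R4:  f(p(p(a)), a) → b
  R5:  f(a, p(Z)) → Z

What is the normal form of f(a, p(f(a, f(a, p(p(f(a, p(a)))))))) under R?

1. f(a, p(f(a, f(a, p(p(f(a, p(a))))))))  →  f(a, f(a, p(p(f(a, p(a))))))   [R5 at ε]
2. f(a, f(a, p(p(f(a, p(a))))))  →  f(a, p(f(a, p(a))))   [R5 at 2]
3. f(a, p(f(a, p(a))))  →  f(a, p(a))   [R5 at ε]
4. f(a, p(a))  →  a   [R5 at ε]

a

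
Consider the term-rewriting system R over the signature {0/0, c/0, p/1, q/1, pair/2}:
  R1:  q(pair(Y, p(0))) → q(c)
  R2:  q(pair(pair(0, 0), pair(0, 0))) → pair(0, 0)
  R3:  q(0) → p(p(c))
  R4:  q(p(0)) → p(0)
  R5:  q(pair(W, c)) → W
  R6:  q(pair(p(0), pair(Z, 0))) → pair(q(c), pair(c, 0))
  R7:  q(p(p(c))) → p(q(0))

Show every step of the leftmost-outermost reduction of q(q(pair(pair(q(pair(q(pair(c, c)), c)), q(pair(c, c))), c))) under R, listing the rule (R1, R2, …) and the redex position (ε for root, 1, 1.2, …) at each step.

c

1. q(q(pair(pair(q(pair(q(pair(c, c)), c)), q(pair(c, c))), c)))  →  q(pair(q(pair(q(pair(c, c)), c)), q(pair(c, c))))   [R5 at 1]
2. q(pair(q(pair(q(pair(c, c)), c)), q(pair(c, c))))  →  q(pair(q(pair(c, c)), q(pair(c, c))))   [R5 at 1.1]
3. q(pair(q(pair(c, c)), q(pair(c, c))))  →  q(pair(c, q(pair(c, c))))   [R5 at 1.1]
4. q(pair(c, q(pair(c, c))))  →  q(pair(c, c))   [R5 at 1.2]
5. q(pair(c, c))  →  c   [R5 at ε]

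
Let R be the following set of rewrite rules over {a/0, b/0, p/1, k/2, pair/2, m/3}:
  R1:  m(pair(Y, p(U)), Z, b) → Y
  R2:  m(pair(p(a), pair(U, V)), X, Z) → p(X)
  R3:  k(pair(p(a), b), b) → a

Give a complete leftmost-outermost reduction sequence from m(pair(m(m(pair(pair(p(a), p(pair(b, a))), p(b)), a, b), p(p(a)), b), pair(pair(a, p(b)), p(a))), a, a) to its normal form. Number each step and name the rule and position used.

1. m(pair(m(m(pair(pair(p(a), p(pair(b, a))), p(b)), a, b), p(p(a)), b), pair(pair(a, p(b)), p(a))), a, a)  →  m(pair(m(pair(p(a), p(pair(b, a))), p(p(a)), b), pair(pair(a, p(b)), p(a))), a, a)   [R1 at 1.1.1]
2. m(pair(m(pair(p(a), p(pair(b, a))), p(p(a)), b), pair(pair(a, p(b)), p(a))), a, a)  →  m(pair(p(a), pair(pair(a, p(b)), p(a))), a, a)   [R1 at 1.1]
3. m(pair(p(a), pair(pair(a, p(b)), p(a))), a, a)  →  p(a)   [R2 at ε]

p(a)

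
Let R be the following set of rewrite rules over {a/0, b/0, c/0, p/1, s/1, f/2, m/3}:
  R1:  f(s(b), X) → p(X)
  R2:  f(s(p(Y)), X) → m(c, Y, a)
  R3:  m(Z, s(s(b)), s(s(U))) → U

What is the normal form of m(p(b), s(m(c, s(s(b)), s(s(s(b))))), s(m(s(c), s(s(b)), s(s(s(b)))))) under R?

b

1. m(p(b), s(m(c, s(s(b)), s(s(s(b))))), s(m(s(c), s(s(b)), s(s(s(b))))))  →  m(p(b), s(s(b)), s(m(s(c), s(s(b)), s(s(s(b))))))   [R3 at 2.1]
2. m(p(b), s(s(b)), s(m(s(c), s(s(b)), s(s(s(b))))))  →  m(p(b), s(s(b)), s(s(b)))   [R3 at 3.1]
3. m(p(b), s(s(b)), s(s(b)))  →  b   [R3 at ε]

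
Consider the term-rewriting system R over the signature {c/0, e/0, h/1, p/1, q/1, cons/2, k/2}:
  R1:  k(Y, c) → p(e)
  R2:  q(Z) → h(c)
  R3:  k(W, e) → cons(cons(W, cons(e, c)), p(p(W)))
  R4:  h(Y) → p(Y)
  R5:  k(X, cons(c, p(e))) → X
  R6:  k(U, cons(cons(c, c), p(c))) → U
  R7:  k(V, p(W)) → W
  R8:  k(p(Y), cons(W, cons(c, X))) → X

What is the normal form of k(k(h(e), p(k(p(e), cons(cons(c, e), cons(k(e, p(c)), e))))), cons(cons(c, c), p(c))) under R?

1. k(k(h(e), p(k(p(e), cons(cons(c, e), cons(k(e, p(c)), e))))), cons(cons(c, c), p(c)))  →  k(h(e), p(k(p(e), cons(cons(c, e), cons(k(e, p(c)), e)))))   [R6 at ε]
2. k(h(e), p(k(p(e), cons(cons(c, e), cons(k(e, p(c)), e)))))  →  k(p(e), cons(cons(c, e), cons(k(e, p(c)), e)))   [R7 at ε]
3. k(p(e), cons(cons(c, e), cons(k(e, p(c)), e)))  →  k(p(e), cons(cons(c, e), cons(c, e)))   [R7 at 2.2.1]
4. k(p(e), cons(cons(c, e), cons(c, e)))  →  e   [R8 at ε]

e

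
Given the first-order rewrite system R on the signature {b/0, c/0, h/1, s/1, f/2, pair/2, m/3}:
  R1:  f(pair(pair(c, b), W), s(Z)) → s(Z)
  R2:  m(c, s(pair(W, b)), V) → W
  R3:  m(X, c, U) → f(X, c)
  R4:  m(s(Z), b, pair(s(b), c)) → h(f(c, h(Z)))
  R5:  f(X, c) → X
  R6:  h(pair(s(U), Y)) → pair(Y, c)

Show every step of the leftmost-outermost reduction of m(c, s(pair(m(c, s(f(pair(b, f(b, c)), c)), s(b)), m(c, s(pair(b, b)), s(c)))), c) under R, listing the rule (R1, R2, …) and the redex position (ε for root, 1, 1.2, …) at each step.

1. m(c, s(pair(m(c, s(f(pair(b, f(b, c)), c)), s(b)), m(c, s(pair(b, b)), s(c)))), c)  →  m(c, s(pair(m(c, s(pair(b, f(b, c))), s(b)), m(c, s(pair(b, b)), s(c)))), c)   [R5 at 2.1.1.2.1]
2. m(c, s(pair(m(c, s(pair(b, f(b, c))), s(b)), m(c, s(pair(b, b)), s(c)))), c)  →  m(c, s(pair(m(c, s(pair(b, b)), s(b)), m(c, s(pair(b, b)), s(c)))), c)   [R5 at 2.1.1.2.1.2]
3. m(c, s(pair(m(c, s(pair(b, b)), s(b)), m(c, s(pair(b, b)), s(c)))), c)  →  m(c, s(pair(b, m(c, s(pair(b, b)), s(c)))), c)   [R2 at 2.1.1]
4. m(c, s(pair(b, m(c, s(pair(b, b)), s(c)))), c)  →  m(c, s(pair(b, b)), c)   [R2 at 2.1.2]
5. m(c, s(pair(b, b)), c)  →  b   [R2 at ε]

b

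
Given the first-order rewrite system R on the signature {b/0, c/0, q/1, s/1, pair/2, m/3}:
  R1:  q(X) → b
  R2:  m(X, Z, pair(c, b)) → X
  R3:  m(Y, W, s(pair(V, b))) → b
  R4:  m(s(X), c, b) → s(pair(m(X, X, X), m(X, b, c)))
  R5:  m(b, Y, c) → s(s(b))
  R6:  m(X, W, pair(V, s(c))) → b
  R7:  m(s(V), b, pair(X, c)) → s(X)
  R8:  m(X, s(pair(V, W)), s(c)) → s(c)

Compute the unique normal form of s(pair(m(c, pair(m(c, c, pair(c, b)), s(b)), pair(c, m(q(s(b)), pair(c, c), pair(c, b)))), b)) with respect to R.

1. s(pair(m(c, pair(m(c, c, pair(c, b)), s(b)), pair(c, m(q(s(b)), pair(c, c), pair(c, b)))), b))  →  s(pair(m(c, pair(c, s(b)), pair(c, m(q(s(b)), pair(c, c), pair(c, b)))), b))   [R2 at 1.1.2.1]
2. s(pair(m(c, pair(c, s(b)), pair(c, m(q(s(b)), pair(c, c), pair(c, b)))), b))  →  s(pair(m(c, pair(c, s(b)), pair(c, q(s(b)))), b))   [R2 at 1.1.3.2]
3. s(pair(m(c, pair(c, s(b)), pair(c, q(s(b)))), b))  →  s(pair(m(c, pair(c, s(b)), pair(c, b)), b))   [R1 at 1.1.3.2]
4. s(pair(m(c, pair(c, s(b)), pair(c, b)), b))  →  s(pair(c, b))   [R2 at 1.1]

s(pair(c, b))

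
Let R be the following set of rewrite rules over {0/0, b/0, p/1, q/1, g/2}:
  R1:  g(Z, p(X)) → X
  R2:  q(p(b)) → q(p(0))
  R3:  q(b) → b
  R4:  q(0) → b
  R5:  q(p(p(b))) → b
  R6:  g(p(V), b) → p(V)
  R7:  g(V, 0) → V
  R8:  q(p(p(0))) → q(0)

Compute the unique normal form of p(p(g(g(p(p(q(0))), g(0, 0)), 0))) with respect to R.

p(p(p(p(b))))

1. p(p(g(g(p(p(q(0))), g(0, 0)), 0)))  →  p(p(g(p(p(q(0))), g(0, 0))))   [R7 at 1.1]
2. p(p(g(p(p(q(0))), g(0, 0))))  →  p(p(g(p(p(b)), g(0, 0))))   [R4 at 1.1.1.1.1]
3. p(p(g(p(p(b)), g(0, 0))))  →  p(p(g(p(p(b)), 0)))   [R7 at 1.1.2]
4. p(p(g(p(p(b)), 0)))  →  p(p(p(p(b))))   [R7 at 1.1]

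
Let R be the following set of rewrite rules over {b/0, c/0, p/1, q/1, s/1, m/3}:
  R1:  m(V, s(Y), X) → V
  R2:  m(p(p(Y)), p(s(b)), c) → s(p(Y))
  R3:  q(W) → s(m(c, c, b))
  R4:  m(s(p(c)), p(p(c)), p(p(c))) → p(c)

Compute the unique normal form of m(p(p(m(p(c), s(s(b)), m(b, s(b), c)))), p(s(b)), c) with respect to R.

1. m(p(p(m(p(c), s(s(b)), m(b, s(b), c)))), p(s(b)), c)  →  s(p(m(p(c), s(s(b)), m(b, s(b), c))))   [R2 at ε]
2. s(p(m(p(c), s(s(b)), m(b, s(b), c))))  →  s(p(p(c)))   [R1 at 1.1]

s(p(p(c)))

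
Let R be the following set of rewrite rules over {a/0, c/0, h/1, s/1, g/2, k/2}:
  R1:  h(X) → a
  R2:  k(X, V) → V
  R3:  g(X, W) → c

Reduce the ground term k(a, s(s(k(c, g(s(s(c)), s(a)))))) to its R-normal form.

s(s(c))

1. k(a, s(s(k(c, g(s(s(c)), s(a))))))  →  s(s(k(c, g(s(s(c)), s(a)))))   [R2 at ε]
2. s(s(k(c, g(s(s(c)), s(a)))))  →  s(s(g(s(s(c)), s(a))))   [R2 at 1.1]
3. s(s(g(s(s(c)), s(a))))  →  s(s(c))   [R3 at 1.1]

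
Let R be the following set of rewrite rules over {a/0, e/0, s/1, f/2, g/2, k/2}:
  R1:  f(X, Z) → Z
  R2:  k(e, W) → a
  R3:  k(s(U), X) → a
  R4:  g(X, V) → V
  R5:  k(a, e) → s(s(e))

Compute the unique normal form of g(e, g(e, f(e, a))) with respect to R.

a

1. g(e, g(e, f(e, a)))  →  g(e, f(e, a))   [R4 at ε]
2. g(e, f(e, a))  →  f(e, a)   [R4 at ε]
3. f(e, a)  →  a   [R1 at ε]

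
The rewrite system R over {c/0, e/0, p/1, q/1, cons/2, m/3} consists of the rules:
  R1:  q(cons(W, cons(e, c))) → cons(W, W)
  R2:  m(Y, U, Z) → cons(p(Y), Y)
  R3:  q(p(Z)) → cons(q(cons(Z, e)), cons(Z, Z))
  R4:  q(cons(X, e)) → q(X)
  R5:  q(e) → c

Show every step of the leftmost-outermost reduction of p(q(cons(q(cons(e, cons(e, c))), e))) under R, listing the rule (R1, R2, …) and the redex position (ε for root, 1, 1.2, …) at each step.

p(c)

1. p(q(cons(q(cons(e, cons(e, c))), e)))  →  p(q(q(cons(e, cons(e, c)))))   [R4 at 1]
2. p(q(q(cons(e, cons(e, c)))))  →  p(q(cons(e, e)))   [R1 at 1.1]
3. p(q(cons(e, e)))  →  p(q(e))   [R4 at 1]
4. p(q(e))  →  p(c)   [R5 at 1]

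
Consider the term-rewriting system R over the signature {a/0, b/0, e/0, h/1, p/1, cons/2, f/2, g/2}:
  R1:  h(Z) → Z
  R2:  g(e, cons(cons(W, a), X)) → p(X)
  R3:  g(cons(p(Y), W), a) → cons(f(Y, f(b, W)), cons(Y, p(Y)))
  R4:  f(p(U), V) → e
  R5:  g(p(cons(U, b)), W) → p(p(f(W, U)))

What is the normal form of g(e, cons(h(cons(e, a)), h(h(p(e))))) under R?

1. g(e, cons(h(cons(e, a)), h(h(p(e)))))  →  g(e, cons(cons(e, a), h(h(p(e)))))   [R1 at 2.1]
2. g(e, cons(cons(e, a), h(h(p(e)))))  →  p(h(h(p(e))))   [R2 at ε]
3. p(h(h(p(e))))  →  p(h(p(e)))   [R1 at 1]
4. p(h(p(e)))  →  p(p(e))   [R1 at 1]

p(p(e))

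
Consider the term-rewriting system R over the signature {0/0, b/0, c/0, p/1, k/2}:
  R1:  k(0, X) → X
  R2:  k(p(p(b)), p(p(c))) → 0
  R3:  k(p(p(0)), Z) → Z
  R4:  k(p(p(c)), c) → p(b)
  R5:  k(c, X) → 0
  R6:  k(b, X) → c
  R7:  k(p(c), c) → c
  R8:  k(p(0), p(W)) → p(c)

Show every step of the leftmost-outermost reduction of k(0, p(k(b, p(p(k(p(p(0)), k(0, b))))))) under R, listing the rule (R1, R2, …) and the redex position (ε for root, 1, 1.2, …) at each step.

p(c)

1. k(0, p(k(b, p(p(k(p(p(0)), k(0, b)))))))  →  p(k(b, p(p(k(p(p(0)), k(0, b))))))   [R1 at ε]
2. p(k(b, p(p(k(p(p(0)), k(0, b))))))  →  p(c)   [R6 at 1]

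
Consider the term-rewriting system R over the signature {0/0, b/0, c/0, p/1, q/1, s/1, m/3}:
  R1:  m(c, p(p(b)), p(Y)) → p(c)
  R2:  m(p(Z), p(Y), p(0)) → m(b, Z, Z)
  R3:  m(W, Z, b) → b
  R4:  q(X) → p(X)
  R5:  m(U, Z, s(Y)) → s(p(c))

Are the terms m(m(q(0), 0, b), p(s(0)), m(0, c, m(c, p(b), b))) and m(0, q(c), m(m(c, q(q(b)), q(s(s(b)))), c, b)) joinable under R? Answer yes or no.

yes — NF(t₁) = b, NF(t₂) = b

Reduce t₁ = m(m(q(0), 0, b), p(s(0)), m(0, c, m(c, p(b), b))):
1. m(m(q(0), 0, b), p(s(0)), m(0, c, m(c, p(b), b)))  →  m(b, p(s(0)), m(0, c, m(c, p(b), b)))   [R3 at 1]
2. m(b, p(s(0)), m(0, c, m(c, p(b), b)))  →  m(b, p(s(0)), m(0, c, b))   [R3 at 3.3]
3. m(b, p(s(0)), m(0, c, b))  →  m(b, p(s(0)), b)   [R3 at 3]
4. m(b, p(s(0)), b)  →  b   [R3 at ε]

Reduce t₂ = m(0, q(c), m(m(c, q(q(b)), q(s(s(b)))), c, b)):
1. m(0, q(c), m(m(c, q(q(b)), q(s(s(b)))), c, b))  →  m(0, p(c), m(m(c, q(q(b)), q(s(s(b)))), c, b))   [R4 at 2]
2. m(0, p(c), m(m(c, q(q(b)), q(s(s(b)))), c, b))  →  m(0, p(c), b)   [R3 at 3]
3. m(0, p(c), b)  →  b   [R3 at ε]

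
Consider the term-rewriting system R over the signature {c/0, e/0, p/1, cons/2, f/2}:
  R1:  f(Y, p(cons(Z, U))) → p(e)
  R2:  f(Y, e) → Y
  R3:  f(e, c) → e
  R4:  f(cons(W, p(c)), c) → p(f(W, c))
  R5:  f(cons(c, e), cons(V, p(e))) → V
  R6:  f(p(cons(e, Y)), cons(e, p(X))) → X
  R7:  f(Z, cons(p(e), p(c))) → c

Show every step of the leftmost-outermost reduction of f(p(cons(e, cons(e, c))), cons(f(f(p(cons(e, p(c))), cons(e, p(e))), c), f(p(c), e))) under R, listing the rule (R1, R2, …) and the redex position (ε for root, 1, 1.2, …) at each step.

c

1. f(p(cons(e, cons(e, c))), cons(f(f(p(cons(e, p(c))), cons(e, p(e))), c), f(p(c), e)))  →  f(p(cons(e, cons(e, c))), cons(f(e, c), f(p(c), e)))   [R6 at 2.1.1]
2. f(p(cons(e, cons(e, c))), cons(f(e, c), f(p(c), e)))  →  f(p(cons(e, cons(e, c))), cons(e, f(p(c), e)))   [R3 at 2.1]
3. f(p(cons(e, cons(e, c))), cons(e, f(p(c), e)))  →  f(p(cons(e, cons(e, c))), cons(e, p(c)))   [R2 at 2.2]
4. f(p(cons(e, cons(e, c))), cons(e, p(c)))  →  c   [R6 at ε]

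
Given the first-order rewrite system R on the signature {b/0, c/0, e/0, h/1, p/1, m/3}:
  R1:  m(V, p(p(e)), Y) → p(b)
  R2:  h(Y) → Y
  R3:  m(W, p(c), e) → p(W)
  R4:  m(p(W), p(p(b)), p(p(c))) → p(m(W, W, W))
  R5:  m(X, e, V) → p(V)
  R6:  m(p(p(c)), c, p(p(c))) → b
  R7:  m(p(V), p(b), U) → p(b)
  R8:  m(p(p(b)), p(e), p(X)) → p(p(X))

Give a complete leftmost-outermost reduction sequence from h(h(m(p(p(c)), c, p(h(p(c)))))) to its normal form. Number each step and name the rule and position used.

1. h(h(m(p(p(c)), c, p(h(p(c))))))  →  h(m(p(p(c)), c, p(h(p(c)))))   [R2 at ε]
2. h(m(p(p(c)), c, p(h(p(c)))))  →  m(p(p(c)), c, p(h(p(c))))   [R2 at ε]
3. m(p(p(c)), c, p(h(p(c))))  →  m(p(p(c)), c, p(p(c)))   [R2 at 3.1]
4. m(p(p(c)), c, p(p(c)))  →  b   [R6 at ε]

b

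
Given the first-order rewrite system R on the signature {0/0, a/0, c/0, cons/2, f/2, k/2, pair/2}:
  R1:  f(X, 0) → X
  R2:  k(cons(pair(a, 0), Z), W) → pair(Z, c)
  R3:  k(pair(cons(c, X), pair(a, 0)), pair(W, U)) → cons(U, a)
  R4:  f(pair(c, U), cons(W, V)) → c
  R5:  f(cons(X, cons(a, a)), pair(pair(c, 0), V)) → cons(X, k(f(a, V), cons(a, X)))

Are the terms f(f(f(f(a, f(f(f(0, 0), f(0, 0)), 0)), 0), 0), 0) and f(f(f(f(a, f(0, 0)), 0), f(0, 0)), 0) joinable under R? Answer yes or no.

Reduce t₁ = f(f(f(f(a, f(f(f(0, 0), f(0, 0)), 0)), 0), 0), 0):
1. f(f(f(f(a, f(f(f(0, 0), f(0, 0)), 0)), 0), 0), 0)  →  f(f(f(a, f(f(f(0, 0), f(0, 0)), 0)), 0), 0)   [R1 at ε]
2. f(f(f(a, f(f(f(0, 0), f(0, 0)), 0)), 0), 0)  →  f(f(a, f(f(f(0, 0), f(0, 0)), 0)), 0)   [R1 at ε]
3. f(f(a, f(f(f(0, 0), f(0, 0)), 0)), 0)  →  f(a, f(f(f(0, 0), f(0, 0)), 0))   [R1 at ε]
4. f(a, f(f(f(0, 0), f(0, 0)), 0))  →  f(a, f(f(0, 0), f(0, 0)))   [R1 at 2]
5. f(a, f(f(0, 0), f(0, 0)))  →  f(a, f(0, f(0, 0)))   [R1 at 2.1]
6. f(a, f(0, f(0, 0)))  →  f(a, f(0, 0))   [R1 at 2.2]
7. f(a, f(0, 0))  →  f(a, 0)   [R1 at 2]
8. f(a, 0)  →  a   [R1 at ε]

Reduce t₂ = f(f(f(f(a, f(0, 0)), 0), f(0, 0)), 0):
1. f(f(f(f(a, f(0, 0)), 0), f(0, 0)), 0)  →  f(f(f(a, f(0, 0)), 0), f(0, 0))   [R1 at ε]
2. f(f(f(a, f(0, 0)), 0), f(0, 0))  →  f(f(a, f(0, 0)), f(0, 0))   [R1 at 1]
3. f(f(a, f(0, 0)), f(0, 0))  →  f(f(a, 0), f(0, 0))   [R1 at 1.2]
4. f(f(a, 0), f(0, 0))  →  f(a, f(0, 0))   [R1 at 1]
5. f(a, f(0, 0))  →  f(a, 0)   [R1 at 2]
6. f(a, 0)  →  a   [R1 at ε]

yes — NF(t₁) = a, NF(t₂) = a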